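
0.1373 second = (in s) 0.1373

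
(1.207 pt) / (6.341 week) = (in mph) 2.484e-10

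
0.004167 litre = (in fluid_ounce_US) 0.1409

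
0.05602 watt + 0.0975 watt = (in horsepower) 0.0002059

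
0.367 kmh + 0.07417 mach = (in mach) 0.07447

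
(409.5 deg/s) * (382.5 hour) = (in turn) 1.566e+06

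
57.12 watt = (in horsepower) 0.0766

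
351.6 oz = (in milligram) 9.968e+06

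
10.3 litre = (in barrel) 0.06479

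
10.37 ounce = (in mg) 2.94e+05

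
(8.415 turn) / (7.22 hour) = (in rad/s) 0.002034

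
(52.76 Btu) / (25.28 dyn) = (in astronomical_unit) 0.001472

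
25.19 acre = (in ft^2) 1.097e+06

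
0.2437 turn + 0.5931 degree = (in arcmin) 5300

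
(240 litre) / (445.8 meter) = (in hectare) 5.384e-08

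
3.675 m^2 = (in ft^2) 39.56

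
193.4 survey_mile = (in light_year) 3.29e-11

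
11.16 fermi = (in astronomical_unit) 7.46e-26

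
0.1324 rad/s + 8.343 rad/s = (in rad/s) 8.475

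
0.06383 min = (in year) 1.214e-07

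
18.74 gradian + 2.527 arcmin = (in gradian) 18.79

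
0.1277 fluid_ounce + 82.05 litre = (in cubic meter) 0.08205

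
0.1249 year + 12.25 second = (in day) 45.59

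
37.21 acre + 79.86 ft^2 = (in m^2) 1.506e+05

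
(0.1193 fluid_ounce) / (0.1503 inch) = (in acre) 2.284e-07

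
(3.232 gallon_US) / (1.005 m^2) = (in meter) 0.01217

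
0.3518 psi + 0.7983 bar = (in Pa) 8.226e+04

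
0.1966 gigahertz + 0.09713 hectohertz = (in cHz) 1.966e+10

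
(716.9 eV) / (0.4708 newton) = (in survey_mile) 1.516e-19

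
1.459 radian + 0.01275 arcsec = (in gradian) 92.88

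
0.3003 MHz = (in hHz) 3003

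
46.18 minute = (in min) 46.18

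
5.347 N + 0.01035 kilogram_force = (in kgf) 0.5556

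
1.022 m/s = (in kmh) 3.679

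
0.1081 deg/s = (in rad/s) 0.001887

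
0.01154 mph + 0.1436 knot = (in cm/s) 7.903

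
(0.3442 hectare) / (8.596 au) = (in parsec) 8.674e-26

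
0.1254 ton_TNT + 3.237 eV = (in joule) 5.247e+08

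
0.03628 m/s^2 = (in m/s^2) 0.03628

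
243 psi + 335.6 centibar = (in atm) 19.85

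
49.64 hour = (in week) 0.2955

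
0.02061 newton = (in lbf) 0.004633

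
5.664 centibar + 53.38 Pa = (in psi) 0.8292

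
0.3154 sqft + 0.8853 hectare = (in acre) 2.188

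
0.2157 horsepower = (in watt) 160.8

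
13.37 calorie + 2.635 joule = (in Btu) 0.05552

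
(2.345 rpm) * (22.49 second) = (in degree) 316.4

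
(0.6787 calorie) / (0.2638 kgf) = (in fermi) 1.098e+15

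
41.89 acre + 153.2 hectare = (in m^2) 1.702e+06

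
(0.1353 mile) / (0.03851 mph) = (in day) 0.1464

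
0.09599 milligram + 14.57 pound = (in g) 6609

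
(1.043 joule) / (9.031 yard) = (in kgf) 0.01288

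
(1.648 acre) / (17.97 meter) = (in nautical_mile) 0.2004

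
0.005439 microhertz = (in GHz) 5.439e-18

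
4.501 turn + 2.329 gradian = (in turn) 4.507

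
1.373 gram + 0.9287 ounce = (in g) 27.7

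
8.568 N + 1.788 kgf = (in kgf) 2.662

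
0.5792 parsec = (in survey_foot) 5.864e+16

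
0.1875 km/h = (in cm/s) 5.208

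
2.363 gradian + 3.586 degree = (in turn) 0.01587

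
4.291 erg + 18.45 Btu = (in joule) 1.947e+04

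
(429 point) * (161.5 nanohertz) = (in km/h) 8.799e-08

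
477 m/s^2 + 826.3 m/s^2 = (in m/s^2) 1303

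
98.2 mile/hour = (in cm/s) 4390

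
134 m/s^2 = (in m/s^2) 134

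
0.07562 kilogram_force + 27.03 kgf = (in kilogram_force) 27.11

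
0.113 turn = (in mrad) 710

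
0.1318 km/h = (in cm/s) 3.661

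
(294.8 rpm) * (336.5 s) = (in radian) 1.039e+04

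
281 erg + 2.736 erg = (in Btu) 2.689e-08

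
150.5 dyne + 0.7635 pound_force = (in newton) 3.398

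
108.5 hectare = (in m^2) 1.085e+06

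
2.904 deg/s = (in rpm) 0.484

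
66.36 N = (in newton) 66.36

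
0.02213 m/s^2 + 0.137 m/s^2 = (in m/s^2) 0.1591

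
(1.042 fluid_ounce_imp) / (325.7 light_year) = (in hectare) 9.608e-28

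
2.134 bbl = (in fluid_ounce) 1.147e+04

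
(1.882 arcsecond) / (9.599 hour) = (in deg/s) 1.513e-08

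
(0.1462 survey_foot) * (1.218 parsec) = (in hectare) 1.675e+11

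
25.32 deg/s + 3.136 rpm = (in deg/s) 44.14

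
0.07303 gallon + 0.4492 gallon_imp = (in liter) 2.319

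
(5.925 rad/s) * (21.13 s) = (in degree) 7173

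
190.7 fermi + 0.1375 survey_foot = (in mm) 41.91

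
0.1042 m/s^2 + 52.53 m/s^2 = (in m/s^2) 52.63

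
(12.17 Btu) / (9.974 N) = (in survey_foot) 4224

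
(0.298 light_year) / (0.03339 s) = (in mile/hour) 1.889e+17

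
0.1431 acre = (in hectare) 0.05791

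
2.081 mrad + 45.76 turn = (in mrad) 2.875e+05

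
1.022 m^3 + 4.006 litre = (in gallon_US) 271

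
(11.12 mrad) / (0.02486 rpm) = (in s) 4.271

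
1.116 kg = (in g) 1116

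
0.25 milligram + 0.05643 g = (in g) 0.05668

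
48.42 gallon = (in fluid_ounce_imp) 6451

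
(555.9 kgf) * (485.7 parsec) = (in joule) 8.17e+22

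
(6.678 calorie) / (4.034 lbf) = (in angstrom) 1.557e+10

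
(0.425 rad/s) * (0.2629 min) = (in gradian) 426.8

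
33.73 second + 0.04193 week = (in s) 2.539e+04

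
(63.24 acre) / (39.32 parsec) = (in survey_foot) 6.92e-13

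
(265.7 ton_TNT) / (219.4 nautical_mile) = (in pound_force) 6.151e+05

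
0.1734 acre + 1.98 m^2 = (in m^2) 703.7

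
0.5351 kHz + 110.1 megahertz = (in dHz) 1.101e+09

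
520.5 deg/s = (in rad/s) 9.084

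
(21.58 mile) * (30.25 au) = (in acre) 3.884e+13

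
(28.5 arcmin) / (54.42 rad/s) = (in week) 2.519e-10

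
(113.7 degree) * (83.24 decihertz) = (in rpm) 157.7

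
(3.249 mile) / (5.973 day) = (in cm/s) 1.013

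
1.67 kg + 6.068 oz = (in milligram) 1.842e+06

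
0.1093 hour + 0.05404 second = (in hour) 0.1093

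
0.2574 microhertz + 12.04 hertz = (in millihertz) 1.204e+04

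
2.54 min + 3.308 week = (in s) 2.001e+06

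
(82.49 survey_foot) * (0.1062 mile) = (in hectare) 0.4297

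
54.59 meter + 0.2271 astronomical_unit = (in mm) 3.397e+13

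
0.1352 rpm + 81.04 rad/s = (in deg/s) 4644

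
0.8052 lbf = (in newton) 3.582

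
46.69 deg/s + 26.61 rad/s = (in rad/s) 27.42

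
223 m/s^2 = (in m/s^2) 223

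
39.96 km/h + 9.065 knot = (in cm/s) 1576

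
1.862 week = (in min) 1.877e+04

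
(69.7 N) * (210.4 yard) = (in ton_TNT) 3.205e-06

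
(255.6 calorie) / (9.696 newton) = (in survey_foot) 361.9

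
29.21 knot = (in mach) 0.04413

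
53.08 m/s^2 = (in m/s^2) 53.08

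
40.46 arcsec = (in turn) 3.122e-05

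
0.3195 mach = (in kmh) 391.6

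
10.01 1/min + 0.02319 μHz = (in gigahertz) 1.668e-10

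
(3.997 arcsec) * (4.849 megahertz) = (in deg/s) 5384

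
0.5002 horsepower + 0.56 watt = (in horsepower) 0.501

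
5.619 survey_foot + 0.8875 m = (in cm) 260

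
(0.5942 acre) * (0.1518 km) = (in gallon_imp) 8.029e+07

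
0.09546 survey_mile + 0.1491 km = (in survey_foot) 993.2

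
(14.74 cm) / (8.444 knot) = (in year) 1.076e-09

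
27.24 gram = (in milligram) 2.724e+04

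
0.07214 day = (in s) 6233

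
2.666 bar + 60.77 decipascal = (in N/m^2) 2.666e+05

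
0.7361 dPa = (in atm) 7.265e-07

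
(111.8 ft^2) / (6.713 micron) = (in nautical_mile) 835.4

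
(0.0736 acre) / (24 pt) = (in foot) 1.154e+05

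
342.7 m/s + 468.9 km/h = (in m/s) 472.9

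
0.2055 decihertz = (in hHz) 0.0002055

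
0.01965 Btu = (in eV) 1.294e+20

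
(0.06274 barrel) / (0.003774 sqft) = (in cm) 2845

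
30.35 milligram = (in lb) 6.691e-05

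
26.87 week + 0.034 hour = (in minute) 2.709e+05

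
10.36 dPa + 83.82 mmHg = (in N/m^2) 1.118e+04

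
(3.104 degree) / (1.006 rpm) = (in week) 8.503e-07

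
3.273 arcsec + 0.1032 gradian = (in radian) 0.001637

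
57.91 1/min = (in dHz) 9.652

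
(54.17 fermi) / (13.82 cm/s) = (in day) 4.537e-18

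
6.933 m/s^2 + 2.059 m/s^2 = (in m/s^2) 8.992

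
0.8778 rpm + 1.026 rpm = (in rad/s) 0.1994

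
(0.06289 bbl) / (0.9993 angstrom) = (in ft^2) 1.077e+09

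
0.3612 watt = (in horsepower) 0.0004844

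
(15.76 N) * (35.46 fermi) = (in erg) 5.588e-06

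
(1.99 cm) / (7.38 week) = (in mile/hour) 9.973e-09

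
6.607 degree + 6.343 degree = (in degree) 12.95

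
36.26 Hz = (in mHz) 3.626e+04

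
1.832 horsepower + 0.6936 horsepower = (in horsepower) 2.526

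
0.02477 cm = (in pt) 0.7021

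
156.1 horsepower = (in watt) 1.164e+05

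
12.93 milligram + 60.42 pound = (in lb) 60.42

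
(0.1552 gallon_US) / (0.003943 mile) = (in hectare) 9.258e-09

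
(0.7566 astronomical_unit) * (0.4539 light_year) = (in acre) 1.201e+23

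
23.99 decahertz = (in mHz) 2.399e+05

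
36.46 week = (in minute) 3.675e+05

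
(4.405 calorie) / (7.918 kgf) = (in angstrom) 2.374e+09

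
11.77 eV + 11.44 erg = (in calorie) 2.734e-07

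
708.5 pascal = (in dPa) 7085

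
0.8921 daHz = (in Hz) 8.921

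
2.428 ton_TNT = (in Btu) 9.629e+06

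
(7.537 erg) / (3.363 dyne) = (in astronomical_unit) 1.498e-13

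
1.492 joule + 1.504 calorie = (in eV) 4.859e+19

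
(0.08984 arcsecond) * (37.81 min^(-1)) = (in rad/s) 2.745e-07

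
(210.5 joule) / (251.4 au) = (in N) 5.597e-12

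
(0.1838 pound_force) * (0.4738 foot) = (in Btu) 0.0001119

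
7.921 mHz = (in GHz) 7.921e-12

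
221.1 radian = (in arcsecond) 4.561e+07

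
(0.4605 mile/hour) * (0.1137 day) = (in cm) 2.022e+05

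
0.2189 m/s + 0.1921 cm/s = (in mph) 0.494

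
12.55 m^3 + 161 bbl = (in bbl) 239.9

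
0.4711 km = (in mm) 4.711e+05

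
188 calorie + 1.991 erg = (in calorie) 188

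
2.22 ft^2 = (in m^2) 0.2062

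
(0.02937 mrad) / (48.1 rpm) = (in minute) 9.718e-08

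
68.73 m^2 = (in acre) 0.01698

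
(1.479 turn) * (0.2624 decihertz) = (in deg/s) 13.97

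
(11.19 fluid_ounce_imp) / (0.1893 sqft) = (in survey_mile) 1.123e-05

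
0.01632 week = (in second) 9870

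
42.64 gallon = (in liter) 161.4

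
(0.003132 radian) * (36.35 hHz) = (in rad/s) 11.38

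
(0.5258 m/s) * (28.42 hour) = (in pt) 1.525e+08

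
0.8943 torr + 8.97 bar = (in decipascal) 8.971e+06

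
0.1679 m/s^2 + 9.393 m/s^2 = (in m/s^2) 9.561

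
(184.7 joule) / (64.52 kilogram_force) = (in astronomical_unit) 1.951e-12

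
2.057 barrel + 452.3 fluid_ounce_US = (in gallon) 89.93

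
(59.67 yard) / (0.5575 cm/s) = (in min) 163.1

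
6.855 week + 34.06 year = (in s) 1.078e+09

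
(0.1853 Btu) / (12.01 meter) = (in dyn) 1.628e+06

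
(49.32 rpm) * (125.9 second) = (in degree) 3.726e+04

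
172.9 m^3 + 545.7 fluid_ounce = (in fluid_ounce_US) 5.847e+06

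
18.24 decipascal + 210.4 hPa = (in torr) 157.8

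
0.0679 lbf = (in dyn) 3.02e+04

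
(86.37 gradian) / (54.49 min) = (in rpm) 0.003963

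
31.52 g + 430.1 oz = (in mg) 1.222e+07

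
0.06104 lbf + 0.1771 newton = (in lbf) 0.1009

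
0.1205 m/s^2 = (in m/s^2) 0.1205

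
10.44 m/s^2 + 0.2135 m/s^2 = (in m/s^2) 10.65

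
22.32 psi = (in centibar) 153.9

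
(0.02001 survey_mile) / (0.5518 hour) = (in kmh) 0.05836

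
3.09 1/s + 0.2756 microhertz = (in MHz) 3.09e-06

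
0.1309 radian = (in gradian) 8.333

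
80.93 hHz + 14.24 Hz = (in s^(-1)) 8107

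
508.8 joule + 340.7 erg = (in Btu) 0.4822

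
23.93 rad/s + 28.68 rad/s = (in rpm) 502.4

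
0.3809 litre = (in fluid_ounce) 12.88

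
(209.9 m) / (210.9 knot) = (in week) 3.199e-06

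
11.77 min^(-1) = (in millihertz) 196.2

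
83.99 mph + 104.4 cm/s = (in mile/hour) 86.33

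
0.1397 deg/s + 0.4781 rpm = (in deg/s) 3.008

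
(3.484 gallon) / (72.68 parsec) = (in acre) 1.453e-24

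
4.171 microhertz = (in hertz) 4.171e-06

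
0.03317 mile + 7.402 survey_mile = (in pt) 3.392e+07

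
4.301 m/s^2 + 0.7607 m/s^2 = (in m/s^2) 5.062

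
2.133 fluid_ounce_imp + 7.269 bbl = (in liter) 1156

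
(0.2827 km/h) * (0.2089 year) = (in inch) 2.037e+07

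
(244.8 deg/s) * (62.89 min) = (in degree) 9.237e+05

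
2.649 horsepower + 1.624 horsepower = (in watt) 3186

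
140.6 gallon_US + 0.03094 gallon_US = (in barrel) 3.348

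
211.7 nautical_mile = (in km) 392.1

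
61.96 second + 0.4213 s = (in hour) 0.01733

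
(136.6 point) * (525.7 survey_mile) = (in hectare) 4.077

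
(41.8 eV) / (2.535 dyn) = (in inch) 1.04e-11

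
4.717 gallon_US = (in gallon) 4.717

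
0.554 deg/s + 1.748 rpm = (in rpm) 1.84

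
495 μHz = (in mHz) 0.495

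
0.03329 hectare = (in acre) 0.08226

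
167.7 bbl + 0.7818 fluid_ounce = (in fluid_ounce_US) 9.016e+05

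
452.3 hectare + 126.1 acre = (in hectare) 503.3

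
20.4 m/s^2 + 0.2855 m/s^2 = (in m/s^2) 20.69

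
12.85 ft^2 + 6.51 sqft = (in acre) 0.0004444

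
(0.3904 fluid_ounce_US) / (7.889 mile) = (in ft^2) 9.788e-09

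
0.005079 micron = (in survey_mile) 3.156e-12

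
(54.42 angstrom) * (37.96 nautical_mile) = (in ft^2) 0.004118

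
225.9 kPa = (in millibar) 2259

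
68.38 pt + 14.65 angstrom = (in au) 1.613e-13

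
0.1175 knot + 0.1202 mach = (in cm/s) 4099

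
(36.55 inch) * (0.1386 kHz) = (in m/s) 128.7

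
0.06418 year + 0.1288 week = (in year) 0.06665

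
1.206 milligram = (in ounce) 4.254e-05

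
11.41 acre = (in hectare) 4.617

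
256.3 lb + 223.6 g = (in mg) 1.165e+08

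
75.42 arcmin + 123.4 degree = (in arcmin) 7479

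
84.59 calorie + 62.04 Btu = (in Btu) 62.38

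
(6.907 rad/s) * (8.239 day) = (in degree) 2.817e+08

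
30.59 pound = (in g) 1.388e+04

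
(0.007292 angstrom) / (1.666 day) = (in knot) 9.847e-18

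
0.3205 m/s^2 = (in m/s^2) 0.3205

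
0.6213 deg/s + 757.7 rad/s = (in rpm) 7236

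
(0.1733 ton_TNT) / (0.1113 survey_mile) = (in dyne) 4.048e+11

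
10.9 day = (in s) 9.418e+05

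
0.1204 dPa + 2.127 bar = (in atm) 2.099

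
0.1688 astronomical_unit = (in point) 7.158e+13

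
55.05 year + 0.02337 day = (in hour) 4.822e+05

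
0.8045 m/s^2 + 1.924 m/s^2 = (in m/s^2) 2.728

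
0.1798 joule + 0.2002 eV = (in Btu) 0.0001704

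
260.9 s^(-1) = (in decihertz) 2609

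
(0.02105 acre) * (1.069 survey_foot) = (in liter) 2.776e+04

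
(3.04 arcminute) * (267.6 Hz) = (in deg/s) 13.56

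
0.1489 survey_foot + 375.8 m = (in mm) 3.758e+05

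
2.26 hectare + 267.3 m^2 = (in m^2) 2.287e+04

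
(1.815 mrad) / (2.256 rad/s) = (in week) 1.33e-09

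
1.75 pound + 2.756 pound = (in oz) 72.1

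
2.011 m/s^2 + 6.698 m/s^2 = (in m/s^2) 8.709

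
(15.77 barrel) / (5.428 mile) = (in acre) 7.092e-08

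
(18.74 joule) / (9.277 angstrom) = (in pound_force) 4.541e+09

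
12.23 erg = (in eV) 7.633e+12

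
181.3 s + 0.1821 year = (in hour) 1595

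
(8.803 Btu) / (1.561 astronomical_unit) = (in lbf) 8.941e-09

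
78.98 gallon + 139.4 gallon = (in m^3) 0.8267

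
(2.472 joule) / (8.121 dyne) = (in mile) 18.91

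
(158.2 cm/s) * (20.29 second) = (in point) 9.099e+04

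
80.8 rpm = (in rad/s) 8.461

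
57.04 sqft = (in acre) 0.001309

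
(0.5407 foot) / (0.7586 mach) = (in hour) 1.772e-07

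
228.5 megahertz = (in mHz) 2.285e+11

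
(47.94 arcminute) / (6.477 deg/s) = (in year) 3.912e-09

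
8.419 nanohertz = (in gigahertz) 8.419e-18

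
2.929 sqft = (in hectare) 2.721e-05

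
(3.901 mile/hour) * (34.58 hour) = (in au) 1.451e-06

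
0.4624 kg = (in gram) 462.4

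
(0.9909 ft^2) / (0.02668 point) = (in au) 6.538e-08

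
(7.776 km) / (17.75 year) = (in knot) 2.7e-05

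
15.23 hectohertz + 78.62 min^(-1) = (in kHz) 1.524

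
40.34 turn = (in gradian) 1.614e+04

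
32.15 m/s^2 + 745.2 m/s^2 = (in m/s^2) 777.4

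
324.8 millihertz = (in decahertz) 0.03248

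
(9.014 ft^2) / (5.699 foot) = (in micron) 4.821e+05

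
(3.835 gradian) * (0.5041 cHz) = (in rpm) 0.0029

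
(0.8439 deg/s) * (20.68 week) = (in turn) 2.932e+04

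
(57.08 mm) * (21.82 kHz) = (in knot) 2421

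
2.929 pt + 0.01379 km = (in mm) 1.379e+04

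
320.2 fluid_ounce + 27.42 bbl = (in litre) 4369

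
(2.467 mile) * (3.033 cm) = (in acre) 0.02976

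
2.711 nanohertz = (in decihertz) 2.711e-08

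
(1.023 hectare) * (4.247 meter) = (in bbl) 2.733e+05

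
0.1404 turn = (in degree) 50.54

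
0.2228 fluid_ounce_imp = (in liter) 0.00633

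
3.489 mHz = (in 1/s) 0.003489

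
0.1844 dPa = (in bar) 1.844e-07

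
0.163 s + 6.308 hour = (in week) 0.03755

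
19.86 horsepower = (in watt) 1.481e+04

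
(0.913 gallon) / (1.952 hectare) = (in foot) 5.809e-07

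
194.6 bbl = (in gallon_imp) 6806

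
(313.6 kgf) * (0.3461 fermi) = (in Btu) 1.009e-15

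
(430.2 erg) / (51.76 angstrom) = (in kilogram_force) 847.5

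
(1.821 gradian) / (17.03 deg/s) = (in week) 1.591e-07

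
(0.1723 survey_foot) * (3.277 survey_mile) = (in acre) 0.06844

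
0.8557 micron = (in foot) 2.807e-06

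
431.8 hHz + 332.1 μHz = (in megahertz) 0.04318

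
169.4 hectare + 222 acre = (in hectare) 259.2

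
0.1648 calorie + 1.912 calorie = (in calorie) 2.077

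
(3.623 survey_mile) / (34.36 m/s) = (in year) 5.381e-06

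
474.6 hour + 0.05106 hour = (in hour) 474.7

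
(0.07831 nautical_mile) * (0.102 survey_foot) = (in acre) 0.001114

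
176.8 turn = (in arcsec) 2.291e+08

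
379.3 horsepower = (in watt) 2.828e+05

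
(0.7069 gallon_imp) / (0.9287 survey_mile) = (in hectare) 2.15e-10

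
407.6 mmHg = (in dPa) 5.434e+05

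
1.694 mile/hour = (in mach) 0.002224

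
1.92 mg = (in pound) 4.233e-06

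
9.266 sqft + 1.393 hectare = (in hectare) 1.393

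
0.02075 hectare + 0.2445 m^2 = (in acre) 0.05133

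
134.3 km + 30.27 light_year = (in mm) 2.864e+20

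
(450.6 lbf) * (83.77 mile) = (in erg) 2.702e+15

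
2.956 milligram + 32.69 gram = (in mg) 3.269e+04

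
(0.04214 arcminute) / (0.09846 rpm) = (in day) 1.376e-08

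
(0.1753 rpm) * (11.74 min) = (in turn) 2.058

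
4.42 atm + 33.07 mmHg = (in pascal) 4.523e+05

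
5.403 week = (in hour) 907.7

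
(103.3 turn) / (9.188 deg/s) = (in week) 0.006692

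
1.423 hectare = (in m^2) 1.423e+04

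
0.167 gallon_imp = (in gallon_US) 0.2006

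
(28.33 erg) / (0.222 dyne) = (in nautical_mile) 0.0006891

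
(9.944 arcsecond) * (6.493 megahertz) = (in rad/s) 313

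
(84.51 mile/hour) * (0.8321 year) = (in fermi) 9.914e+23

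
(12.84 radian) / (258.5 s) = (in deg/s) 2.846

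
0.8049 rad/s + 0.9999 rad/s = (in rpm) 17.23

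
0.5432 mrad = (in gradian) 0.03458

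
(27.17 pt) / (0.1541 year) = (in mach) 5.792e-12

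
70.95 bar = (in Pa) 7.095e+06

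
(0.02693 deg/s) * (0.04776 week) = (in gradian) 864.3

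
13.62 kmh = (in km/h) 13.62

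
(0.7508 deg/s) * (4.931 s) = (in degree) 3.702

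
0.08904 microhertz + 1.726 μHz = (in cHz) 0.0001815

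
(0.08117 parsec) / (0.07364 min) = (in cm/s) 5.669e+16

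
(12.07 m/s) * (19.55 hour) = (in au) 5.678e-06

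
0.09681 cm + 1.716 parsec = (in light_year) 5.597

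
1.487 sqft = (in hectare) 1.381e-05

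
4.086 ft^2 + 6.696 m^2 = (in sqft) 76.16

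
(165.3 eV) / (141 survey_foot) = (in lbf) 1.385e-19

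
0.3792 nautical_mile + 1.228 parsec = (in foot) 1.243e+17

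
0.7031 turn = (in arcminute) 1.519e+04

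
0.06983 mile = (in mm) 1.124e+05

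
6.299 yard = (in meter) 5.76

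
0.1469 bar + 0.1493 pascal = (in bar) 0.1469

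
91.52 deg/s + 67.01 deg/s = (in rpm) 26.42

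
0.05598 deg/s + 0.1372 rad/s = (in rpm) 1.319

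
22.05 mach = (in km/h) 2.703e+04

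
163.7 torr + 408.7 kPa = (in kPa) 430.5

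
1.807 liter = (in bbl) 0.01137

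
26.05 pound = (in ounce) 416.8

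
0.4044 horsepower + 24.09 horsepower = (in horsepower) 24.49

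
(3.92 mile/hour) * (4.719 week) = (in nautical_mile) 2701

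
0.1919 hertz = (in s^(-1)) 0.1919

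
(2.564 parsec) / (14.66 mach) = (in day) 1.834e+08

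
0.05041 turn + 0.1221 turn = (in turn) 0.1725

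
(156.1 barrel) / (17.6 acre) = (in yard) 0.0003811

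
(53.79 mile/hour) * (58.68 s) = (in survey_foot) 4629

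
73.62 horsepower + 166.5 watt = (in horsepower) 73.84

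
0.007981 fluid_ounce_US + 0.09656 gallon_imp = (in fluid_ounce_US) 14.85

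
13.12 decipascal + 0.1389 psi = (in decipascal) 9590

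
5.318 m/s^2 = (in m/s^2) 5.318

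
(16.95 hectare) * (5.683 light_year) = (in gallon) 2.407e+24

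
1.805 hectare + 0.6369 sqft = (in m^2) 1.805e+04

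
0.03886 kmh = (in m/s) 0.01079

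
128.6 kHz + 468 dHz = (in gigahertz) 0.0001286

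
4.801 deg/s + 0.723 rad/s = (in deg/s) 46.23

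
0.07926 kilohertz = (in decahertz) 7.926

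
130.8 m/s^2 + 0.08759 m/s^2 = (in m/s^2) 130.9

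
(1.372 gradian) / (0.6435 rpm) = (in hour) 8.884e-05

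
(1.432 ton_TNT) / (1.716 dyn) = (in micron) 3.492e+20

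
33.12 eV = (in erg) 5.306e-11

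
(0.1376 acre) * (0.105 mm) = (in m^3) 0.05847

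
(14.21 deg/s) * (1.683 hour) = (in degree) 8.61e+04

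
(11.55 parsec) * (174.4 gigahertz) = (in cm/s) 6.216e+30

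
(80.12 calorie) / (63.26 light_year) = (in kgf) 5.712e-17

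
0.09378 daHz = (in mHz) 937.8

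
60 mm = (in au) 4.011e-13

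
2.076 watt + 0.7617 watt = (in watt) 2.838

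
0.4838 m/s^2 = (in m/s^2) 0.4838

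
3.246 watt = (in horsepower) 0.004353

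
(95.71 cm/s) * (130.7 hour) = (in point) 1.277e+09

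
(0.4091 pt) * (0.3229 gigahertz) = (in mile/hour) 1.042e+05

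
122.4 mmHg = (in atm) 0.1611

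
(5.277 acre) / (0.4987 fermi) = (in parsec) 1388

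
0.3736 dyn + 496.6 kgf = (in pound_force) 1095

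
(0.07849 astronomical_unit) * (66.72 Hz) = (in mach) 2.301e+09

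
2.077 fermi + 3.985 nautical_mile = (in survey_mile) 4.586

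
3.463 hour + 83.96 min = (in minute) 291.7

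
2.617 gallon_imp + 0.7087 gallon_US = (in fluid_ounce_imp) 513.1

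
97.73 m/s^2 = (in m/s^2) 97.73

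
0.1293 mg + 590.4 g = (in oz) 20.83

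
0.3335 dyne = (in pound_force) 7.497e-07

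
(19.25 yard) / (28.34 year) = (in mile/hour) 4.406e-08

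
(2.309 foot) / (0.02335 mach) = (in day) 1.025e-06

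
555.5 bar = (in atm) 548.2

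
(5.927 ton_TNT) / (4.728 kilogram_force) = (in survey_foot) 1.755e+09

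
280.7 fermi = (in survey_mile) 1.744e-16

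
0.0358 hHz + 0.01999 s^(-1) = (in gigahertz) 3.6e-09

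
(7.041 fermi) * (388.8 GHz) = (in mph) 0.006124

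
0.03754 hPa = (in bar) 3.754e-05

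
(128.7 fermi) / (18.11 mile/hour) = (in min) 2.649e-16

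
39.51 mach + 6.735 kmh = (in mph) 3.01e+04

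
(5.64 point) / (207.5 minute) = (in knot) 3.107e-07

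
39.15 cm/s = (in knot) 0.761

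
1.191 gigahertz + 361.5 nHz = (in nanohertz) 1.191e+18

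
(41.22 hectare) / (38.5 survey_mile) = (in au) 4.447e-11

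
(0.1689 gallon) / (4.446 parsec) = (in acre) 1.152e-24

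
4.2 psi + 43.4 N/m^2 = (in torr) 217.5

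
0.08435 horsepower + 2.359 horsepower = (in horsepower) 2.443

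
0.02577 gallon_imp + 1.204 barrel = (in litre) 191.5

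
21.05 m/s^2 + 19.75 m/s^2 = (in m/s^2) 40.8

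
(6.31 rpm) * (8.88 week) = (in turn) 5.648e+05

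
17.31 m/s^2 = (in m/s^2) 17.31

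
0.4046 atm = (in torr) 307.5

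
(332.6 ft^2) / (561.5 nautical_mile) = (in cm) 0.002971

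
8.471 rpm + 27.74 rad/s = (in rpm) 273.4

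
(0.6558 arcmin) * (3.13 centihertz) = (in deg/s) 0.0003421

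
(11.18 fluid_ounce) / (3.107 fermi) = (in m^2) 1.064e+11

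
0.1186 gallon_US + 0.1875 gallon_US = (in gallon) 0.3061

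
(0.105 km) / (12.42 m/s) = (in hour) 0.002348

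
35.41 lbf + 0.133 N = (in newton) 157.6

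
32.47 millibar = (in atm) 0.03205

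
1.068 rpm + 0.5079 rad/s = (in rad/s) 0.6197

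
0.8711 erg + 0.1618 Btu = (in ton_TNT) 4.08e-08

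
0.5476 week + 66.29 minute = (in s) 3.352e+05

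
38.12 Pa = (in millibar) 0.3812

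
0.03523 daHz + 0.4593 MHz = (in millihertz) 4.593e+08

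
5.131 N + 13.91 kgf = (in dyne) 1.415e+07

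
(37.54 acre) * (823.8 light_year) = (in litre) 1.184e+27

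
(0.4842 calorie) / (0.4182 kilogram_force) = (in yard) 0.5402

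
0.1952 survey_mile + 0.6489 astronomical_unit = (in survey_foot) 3.185e+11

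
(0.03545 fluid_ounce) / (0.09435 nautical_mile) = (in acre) 1.483e-12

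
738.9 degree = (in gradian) 821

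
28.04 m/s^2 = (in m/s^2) 28.04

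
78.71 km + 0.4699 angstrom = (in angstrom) 7.871e+14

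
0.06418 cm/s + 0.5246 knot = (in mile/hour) 0.6051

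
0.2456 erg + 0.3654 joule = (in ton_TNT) 8.733e-11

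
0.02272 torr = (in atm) 2.989e-05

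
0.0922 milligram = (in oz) 3.252e-06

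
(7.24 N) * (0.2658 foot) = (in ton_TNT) 1.402e-10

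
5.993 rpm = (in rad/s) 0.6276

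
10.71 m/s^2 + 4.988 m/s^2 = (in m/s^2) 15.7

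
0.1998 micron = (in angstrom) 1998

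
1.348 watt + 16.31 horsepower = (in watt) 1.216e+04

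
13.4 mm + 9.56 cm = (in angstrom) 1.09e+09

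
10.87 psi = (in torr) 562.1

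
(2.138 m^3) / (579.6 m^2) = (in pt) 10.46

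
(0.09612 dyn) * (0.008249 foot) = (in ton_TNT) 5.776e-19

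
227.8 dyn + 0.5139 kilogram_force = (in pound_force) 1.133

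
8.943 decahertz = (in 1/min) 5366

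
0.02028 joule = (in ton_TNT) 4.847e-12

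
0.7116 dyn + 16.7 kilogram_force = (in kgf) 16.7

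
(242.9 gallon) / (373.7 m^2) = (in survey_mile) 1.529e-06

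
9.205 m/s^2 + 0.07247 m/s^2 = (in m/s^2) 9.277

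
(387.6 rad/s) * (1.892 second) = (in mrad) 7.333e+05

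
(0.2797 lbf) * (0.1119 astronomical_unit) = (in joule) 2.083e+10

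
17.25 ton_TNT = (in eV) 4.505e+29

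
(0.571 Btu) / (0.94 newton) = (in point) 1.817e+06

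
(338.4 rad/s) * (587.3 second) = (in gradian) 1.265e+07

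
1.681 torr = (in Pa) 224.1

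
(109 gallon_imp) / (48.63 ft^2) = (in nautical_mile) 5.922e-05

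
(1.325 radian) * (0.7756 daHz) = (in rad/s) 10.28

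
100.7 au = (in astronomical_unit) 100.7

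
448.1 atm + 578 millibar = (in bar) 454.6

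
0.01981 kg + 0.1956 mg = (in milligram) 1.981e+04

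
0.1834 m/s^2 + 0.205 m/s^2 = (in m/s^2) 0.3884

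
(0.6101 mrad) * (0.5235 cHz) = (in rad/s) 3.194e-06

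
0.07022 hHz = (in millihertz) 7022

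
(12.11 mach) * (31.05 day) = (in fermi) 1.106e+25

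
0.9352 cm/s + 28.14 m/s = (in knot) 54.72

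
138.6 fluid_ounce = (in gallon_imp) 0.9016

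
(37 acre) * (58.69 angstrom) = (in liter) 0.8788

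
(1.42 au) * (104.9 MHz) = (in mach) 6.544e+16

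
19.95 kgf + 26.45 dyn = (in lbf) 43.98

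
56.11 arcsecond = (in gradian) 0.01732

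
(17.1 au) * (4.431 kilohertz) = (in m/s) 1.134e+16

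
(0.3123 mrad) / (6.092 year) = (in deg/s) 9.314e-11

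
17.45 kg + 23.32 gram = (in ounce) 616.4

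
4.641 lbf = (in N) 20.64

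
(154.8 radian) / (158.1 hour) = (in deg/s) 0.01558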